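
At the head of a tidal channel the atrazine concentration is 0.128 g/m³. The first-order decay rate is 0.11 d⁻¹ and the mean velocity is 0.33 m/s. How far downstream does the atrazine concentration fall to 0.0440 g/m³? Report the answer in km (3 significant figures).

From C = C₀·e^(−kt), t = ln(C₀/C)/k = ln(0.128/0.0440)/0.11 = 1.068/0.11 = 9.708 d.
Distance = v·t = 0.33 m/s × 8.387e+05 s = 2.768e+05 m = 276.8 km.

277 km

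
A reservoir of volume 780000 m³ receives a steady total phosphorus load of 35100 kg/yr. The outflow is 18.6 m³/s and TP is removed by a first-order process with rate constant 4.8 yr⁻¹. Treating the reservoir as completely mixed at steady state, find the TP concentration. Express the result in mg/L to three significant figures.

0.0594 mg/L

Outflow Q = 18.6 m³/s × 3.156e+07 s/yr = 5.87e+08 m³/yr.
Steady-state CSTR mass balance: W = Q·C + k·V·C, so C = W/(Q + kV).
Q + kV = 5.87e+08 + 4.8·780000 = 5.907e+08 m³/yr.
C = 35100/5.907e+08 = 5.942e-05 kg/m³ = 0.05942 mg/L.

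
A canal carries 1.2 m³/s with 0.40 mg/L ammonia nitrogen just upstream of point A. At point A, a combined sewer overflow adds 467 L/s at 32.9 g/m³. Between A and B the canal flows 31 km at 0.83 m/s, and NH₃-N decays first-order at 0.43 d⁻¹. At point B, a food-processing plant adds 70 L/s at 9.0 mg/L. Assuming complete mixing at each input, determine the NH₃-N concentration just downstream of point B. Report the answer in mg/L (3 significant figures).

7.94 mg/L

467 L/s = 0.467 m³/s.
After input A: C = (1.2·0.4 + 0.467·32.9) / 1.667 = 9.505 mg/L.
Over the 31 km reach to input B (t = 3.735e+04 s = 0.4323 d), decay gives C = 9.505·exp(−0.43·0.4323) = 7.892 mg/L.
70 L/s = 0.07 m³/s.
After input B: C = (1.667·7.892 + 0.07·9) / 1.737 = 7.937 mg/L.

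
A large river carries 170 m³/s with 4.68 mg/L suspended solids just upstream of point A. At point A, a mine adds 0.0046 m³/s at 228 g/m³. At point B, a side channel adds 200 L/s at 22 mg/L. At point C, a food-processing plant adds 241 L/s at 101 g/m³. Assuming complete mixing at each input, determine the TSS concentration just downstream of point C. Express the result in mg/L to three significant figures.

After input A: C = (170·4.68 + 0.0046·228) / 170 = 4.686 mg/L.
200 L/s = 0.2 m³/s.
After input B: C = (170·4.686 + 0.2·22) / 170.2 = 4.706 mg/L.
241 L/s = 0.241 m³/s.
After input C: C = (170.2·4.706 + 0.241·101) / 170.4 = 4.843 mg/L.

4.84 mg/L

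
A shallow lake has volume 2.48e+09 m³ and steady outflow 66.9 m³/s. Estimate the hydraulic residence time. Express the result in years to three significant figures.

1.17 yr

Q = 66.9 m³/s × 3.156e+07 s/yr = 2.111e+09 m³/yr.
Hydraulic residence time τ = V/Q = 2.48e+09/2.111e+09 = 1.175 yr.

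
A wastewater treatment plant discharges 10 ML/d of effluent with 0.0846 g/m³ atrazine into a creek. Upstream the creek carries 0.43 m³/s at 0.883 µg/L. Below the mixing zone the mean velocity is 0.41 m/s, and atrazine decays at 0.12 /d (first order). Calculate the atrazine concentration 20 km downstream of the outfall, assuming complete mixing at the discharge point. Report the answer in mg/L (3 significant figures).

10 ML/d = 0.1157 m³/s.
0.883 µg/L = 0.000883 mg/L.
After complete mixing, C₀ = (0.1157·0.0846 + 0.43·0.000883) / 0.5457 = 0.01864 mg/L.
Travel time t = 2e+04 m / 0.41 m/s = 4.878e+04 s = 0.5646 d.
C = 0.01864·exp(−0.12·0.5646) = 0.01864·0.9345 = 0.01742 mg/L.

0.0174 mg/L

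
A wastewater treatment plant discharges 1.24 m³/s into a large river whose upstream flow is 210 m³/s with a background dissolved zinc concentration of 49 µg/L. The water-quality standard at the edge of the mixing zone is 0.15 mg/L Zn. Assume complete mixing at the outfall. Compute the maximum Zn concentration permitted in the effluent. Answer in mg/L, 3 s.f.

17.3 mg/L

49 µg/L = 0.049 mg/L.
Mass balance: 0.15·211.2 = 1.24·Cₑ + 210·0.049.
Cₑ = (31.69 − 10.29) / 1.24 = 17.25 mg/L.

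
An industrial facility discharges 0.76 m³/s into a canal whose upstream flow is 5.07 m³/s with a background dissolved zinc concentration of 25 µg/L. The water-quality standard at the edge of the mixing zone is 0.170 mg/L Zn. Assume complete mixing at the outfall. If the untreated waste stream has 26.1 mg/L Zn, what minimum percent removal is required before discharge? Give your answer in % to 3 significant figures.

95.6 %

25 µg/L = 0.025 mg/L.
Mass balance: 0.17·5.83 = 0.76·Cₑ + 5.07·0.025.
Cₑ = (0.9911 − 0.1268) / 0.76 = 1.137 mg/L.
Required removal = 1 − 1.137/26.1 = 95.64 %.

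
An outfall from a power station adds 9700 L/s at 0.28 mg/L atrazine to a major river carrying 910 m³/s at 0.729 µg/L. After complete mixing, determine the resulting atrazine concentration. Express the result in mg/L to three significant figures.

9700 L/s = 9.7 m³/s.
0.729 µg/L = 0.000729 mg/L.
Conservation of mass across the mixing zone: C = (9.7·0.28 + 910·0.000729) / (9.7 + 910) = 3.379/919.7 = 0.003674 mg/L.

0.00367 mg/L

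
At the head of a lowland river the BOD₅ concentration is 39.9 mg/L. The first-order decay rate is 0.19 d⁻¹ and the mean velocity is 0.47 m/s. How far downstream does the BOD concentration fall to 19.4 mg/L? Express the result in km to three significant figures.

From C = C₀·e^(−kt), t = ln(C₀/C)/k = ln(39.9/19.4)/0.19 = 0.7211/0.19 = 3.795 d.
Distance = v·t = 0.47 m/s × 3.279e+05 s = 1.541e+05 m = 154.1 km.

154 km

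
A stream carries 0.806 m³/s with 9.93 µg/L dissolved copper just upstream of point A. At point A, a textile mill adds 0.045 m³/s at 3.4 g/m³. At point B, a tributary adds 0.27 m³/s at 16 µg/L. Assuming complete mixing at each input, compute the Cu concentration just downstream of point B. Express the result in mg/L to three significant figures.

0.147 mg/L

9.93 µg/L = 0.00993 mg/L.
After input A: C = (0.806·0.00993 + 0.045·3.4) / 0.851 = 0.1892 mg/L.
16 µg/L = 0.016 mg/L.
After input B: C = (0.851·0.1892 + 0.27·0.016) / 1.121 = 0.1475 mg/L.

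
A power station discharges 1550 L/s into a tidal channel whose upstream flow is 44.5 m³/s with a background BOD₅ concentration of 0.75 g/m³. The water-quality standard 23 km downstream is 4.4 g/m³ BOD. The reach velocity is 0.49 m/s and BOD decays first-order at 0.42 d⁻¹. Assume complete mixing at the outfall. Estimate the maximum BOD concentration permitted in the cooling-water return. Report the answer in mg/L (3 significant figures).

143 mg/L

1550 L/s = 1.55 m³/s.
Travel time to the compliance point: t = 2.3e+04/0.49 = 4.694e+04 s = 0.5433 d; decay factor exp(−0.42·0.5433) = 0.796.
So the concentration just after mixing may be at most 4.4/0.796 = 5.528 mg/L.
Mass balance: 5.528·46.05 = 1.55·Cₑ + 44.5·0.75.
Cₑ = (254.6 − 33.38) / 1.55 = 142.7 mg/L.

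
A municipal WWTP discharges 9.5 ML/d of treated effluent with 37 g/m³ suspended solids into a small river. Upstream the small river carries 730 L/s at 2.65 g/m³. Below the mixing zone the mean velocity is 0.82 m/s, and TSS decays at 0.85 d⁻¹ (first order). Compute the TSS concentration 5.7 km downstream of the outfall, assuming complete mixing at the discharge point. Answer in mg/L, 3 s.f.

9.5 ML/d = 0.11 m³/s.
730 L/s = 0.73 m³/s.
After complete mixing, C₀ = (0.11·37 + 0.73·2.65) / 0.84 = 7.147 mg/L.
Travel time t = 5700 m / 0.82 m/s = 6951 s = 0.08045 d.
C = 7.147·exp(−0.85·0.08045) = 7.147·0.9339 = 6.674 mg/L.

6.67 mg/L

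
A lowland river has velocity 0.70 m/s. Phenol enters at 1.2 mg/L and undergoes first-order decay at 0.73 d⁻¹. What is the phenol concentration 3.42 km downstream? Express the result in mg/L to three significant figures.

1.15 mg/L

Travel time t = 3.42 km / 0.70 m/s = 3420/0.70 = 4886 s = 0.05655 d.
First-order decay: C = 1.2·exp(−0.73·0.05655) = 1.2·0.9596 = 1.151 mg/L.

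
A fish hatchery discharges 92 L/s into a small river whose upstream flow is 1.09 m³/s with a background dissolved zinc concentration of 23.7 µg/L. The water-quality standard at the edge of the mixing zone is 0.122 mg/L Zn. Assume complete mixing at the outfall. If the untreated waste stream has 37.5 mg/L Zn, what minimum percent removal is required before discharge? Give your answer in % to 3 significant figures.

92 L/s = 0.092 m³/s.
23.7 µg/L = 0.0237 mg/L.
Mass balance: 0.122·1.182 = 0.092·Cₑ + 1.09·0.0237.
Cₑ = (0.1442 − 0.02583) / 0.092 = 1.287 mg/L.
Required removal = 1 − 1.287/37.5 = 96.57 %.

96.6 %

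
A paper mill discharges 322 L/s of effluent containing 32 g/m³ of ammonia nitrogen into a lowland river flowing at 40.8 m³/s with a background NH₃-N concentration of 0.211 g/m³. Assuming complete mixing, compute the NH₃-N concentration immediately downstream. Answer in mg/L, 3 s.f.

322 L/s = 0.322 m³/s.
Conservation of mass across the mixing zone: C = (0.322·32 + 40.8·0.211) / (0.322 + 40.8) = 18.91/41.12 = 0.4599 mg/L.

0.460 mg/L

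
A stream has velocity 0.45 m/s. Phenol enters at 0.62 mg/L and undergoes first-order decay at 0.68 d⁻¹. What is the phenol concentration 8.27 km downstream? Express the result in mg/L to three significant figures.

Travel time t = 8.27 km / 0.45 m/s = 8270/0.45 = 1.838e+04 s = 0.2127 d.
First-order decay: C = 0.62·exp(−0.68·0.2127) = 0.62·0.8653 = 0.5365 mg/L.

0.537 mg/L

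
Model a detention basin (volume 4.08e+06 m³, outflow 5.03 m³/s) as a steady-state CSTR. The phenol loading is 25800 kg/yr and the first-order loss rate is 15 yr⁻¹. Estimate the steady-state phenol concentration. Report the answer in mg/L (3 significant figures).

Outflow Q = 5.03 m³/s × 3.156e+07 s/yr = 1.587e+08 m³/yr.
Steady-state CSTR mass balance: W = Q·C + k·V·C, so C = W/(Q + kV).
Q + kV = 1.587e+08 + 15·4.08e+06 = 2.199e+08 m³/yr.
C = 25800/2.199e+08 = 0.0001173 kg/m³ = 0.1173 mg/L.

0.117 mg/L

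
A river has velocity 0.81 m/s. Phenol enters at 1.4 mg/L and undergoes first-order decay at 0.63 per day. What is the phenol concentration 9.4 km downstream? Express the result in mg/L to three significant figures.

Travel time t = 9.4 km / 0.81 m/s = 9400/0.81 = 1.16e+04 s = 0.1343 d.
First-order decay: C = 1.4·exp(−0.63·0.1343) = 1.4·0.9189 = 1.286 mg/L.

1.29 mg/L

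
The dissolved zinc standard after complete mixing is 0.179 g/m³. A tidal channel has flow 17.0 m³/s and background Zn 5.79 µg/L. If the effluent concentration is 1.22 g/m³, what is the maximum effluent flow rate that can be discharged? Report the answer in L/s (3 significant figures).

2830 L/s

5.79 µg/L = 0.00579 mg/L.
Mass balance at complete mixing: C_std·(Q_w + Q_r) = Q_w·C_e + Q_r·C_b.
Rearranging, Q_w = Q_r·(C_std − C_b)/(C_e − C_std) = 17.0·(0.179 − 0.00579) / (1.22 − 0.179) = 2.829 m³/s.
= 2829 L/s.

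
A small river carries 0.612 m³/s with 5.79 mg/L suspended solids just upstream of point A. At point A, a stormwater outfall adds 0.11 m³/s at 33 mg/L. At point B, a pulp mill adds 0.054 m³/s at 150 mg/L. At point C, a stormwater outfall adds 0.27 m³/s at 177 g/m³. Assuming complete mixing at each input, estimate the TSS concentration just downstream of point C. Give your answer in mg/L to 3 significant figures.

60.3 mg/L

After input A: C = (0.612·5.79 + 0.11·33) / 0.722 = 9.936 mg/L.
After input B: C = (0.722·9.936 + 0.054·150) / 0.776 = 19.68 mg/L.
After input C: C = (0.776·19.68 + 0.27·177) / 1.046 = 60.29 mg/L.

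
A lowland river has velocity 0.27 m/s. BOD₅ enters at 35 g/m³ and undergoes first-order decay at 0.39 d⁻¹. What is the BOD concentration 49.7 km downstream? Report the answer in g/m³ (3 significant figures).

Travel time t = 49.7 km / 0.27 m/s = 4.97e+04/0.27 = 1.841e+05 s = 2.13 d.
First-order decay: C = 35·exp(−0.39·2.13) = 35·0.4357 = 15.25 g/m³.

15.2 g/m³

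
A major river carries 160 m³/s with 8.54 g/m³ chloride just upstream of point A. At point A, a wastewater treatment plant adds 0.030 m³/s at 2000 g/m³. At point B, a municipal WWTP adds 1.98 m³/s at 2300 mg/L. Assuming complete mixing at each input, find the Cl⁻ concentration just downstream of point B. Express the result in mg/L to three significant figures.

After input A: C = (160·8.54 + 0.03·2000) / 160 = 8.913 mg/L.
After input B: C = (160·8.913 + 1.98·2300) / 162 = 36.91 mg/L.

36.9 mg/L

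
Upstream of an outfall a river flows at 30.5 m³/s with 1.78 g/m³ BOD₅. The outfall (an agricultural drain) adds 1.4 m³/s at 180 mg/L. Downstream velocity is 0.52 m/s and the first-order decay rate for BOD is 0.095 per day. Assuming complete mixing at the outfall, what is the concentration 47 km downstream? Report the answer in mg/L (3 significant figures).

After complete mixing, C₀ = (1.4·180 + 30.5·1.78) / 31.9 = 9.602 mg/L.
Travel time t = 4.7e+04 m / 0.52 m/s = 9.038e+04 s = 1.046 d.
C = 9.602·exp(−0.095·1.046) = 9.602·0.9054 = 8.693 mg/L.

8.69 mg/L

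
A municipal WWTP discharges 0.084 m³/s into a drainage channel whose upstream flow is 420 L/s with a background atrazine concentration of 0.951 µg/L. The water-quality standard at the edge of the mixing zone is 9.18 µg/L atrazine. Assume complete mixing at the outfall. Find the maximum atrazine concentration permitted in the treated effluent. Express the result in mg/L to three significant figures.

420 L/s = 0.42 m³/s.
0.951 µg/L = 0.000951 mg/L.
9.18 µg/L = 0.00918 mg/L.
Mass balance: 0.00918·0.504 = 0.084·Cₑ + 0.42·0.000951.
Cₑ = (0.004627 − 0.0003994) / 0.084 = 0.05032 mg/L.

0.0503 mg/L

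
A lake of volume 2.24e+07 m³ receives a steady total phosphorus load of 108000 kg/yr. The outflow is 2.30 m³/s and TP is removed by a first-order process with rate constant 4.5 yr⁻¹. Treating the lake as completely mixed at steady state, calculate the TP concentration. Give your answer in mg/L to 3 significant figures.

Outflow Q = 2.30 m³/s × 3.156e+07 s/yr = 7.258e+07 m³/yr.
Steady-state CSTR mass balance: W = Q·C + k·V·C, so C = W/(Q + kV).
Q + kV = 7.258e+07 + 4.5·2.24e+07 = 1.734e+08 m³/yr.
C = 108000/1.734e+08 = 0.0006229 kg/m³ = 0.6229 mg/L.

0.623 mg/L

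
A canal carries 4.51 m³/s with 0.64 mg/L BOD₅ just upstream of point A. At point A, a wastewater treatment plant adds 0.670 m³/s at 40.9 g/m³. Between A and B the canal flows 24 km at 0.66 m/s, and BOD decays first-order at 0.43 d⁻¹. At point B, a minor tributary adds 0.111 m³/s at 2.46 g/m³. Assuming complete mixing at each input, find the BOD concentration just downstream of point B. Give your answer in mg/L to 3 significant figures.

4.83 mg/L

After input A: C = (4.51·0.64 + 0.67·40.9) / 5.18 = 5.847 mg/L.
Over the 24 km reach to input B (t = 3.636e+04 s = 0.4209 d), decay gives C = 5.847·exp(−0.43·0.4209) = 4.879 mg/L.
After input B: C = (5.18·4.879 + 0.111·2.46) / 5.291 = 4.829 mg/L.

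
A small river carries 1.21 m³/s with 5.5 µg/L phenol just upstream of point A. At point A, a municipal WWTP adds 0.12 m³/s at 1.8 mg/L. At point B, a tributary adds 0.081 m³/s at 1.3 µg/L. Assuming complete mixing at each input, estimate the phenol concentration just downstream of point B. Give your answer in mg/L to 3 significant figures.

0.158 mg/L

5.5 µg/L = 0.0055 mg/L.
After input A: C = (1.21·0.0055 + 0.12·1.8) / 1.33 = 0.1674 mg/L.
1.3 µg/L = 0.0013 mg/L.
After input B: C = (1.33·0.1674 + 0.081·0.0013) / 1.411 = 0.1579 mg/L.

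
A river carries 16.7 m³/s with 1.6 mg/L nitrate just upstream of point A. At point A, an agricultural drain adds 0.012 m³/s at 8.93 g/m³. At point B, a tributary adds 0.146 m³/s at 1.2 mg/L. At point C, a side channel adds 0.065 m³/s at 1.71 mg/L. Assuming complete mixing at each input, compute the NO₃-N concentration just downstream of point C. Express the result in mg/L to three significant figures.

After input A: C = (16.7·1.6 + 0.012·8.93) / 16.71 = 1.605 mg/L.
After input B: C = (16.71·1.605 + 0.146·1.2) / 16.86 = 1.602 mg/L.
After input C: C = (16.86·1.602 + 0.065·1.71) / 16.92 = 1.602 mg/L.

1.60 mg/L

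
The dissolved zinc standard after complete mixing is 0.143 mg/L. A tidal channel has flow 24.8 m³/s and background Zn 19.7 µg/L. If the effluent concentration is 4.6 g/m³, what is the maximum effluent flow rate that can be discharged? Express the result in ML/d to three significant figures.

19.7 µg/L = 0.0197 mg/L.
Mass balance at complete mixing: C_std·(Q_w + Q_r) = Q_w·C_e + Q_r·C_b.
Rearranging, Q_w = Q_r·(C_std − C_b)/(C_e − C_std) = 24.8·(0.143 − 0.0197) / (4.6 − 0.143) = 0.6861 m³/s.
= 59.28 ML/d.

59.3 ML/d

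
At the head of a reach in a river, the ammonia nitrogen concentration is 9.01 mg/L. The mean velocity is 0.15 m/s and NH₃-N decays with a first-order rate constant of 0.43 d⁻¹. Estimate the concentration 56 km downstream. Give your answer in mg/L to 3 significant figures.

1.41 mg/L

Travel time t = 56 km / 0.15 m/s = 5.6e+04/0.15 = 3.733e+05 s = 4.321 d.
First-order decay: C = 9.01·exp(−0.43·4.321) = 9.01·0.156 = 1.405 mg/L.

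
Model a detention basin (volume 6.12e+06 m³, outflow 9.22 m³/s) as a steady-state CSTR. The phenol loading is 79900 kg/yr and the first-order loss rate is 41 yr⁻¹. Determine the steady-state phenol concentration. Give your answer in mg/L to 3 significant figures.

0.147 mg/L

Outflow Q = 9.22 m³/s × 3.156e+07 s/yr = 2.91e+08 m³/yr.
Steady-state CSTR mass balance: W = Q·C + k·V·C, so C = W/(Q + kV).
Q + kV = 2.91e+08 + 41·6.12e+06 = 5.419e+08 m³/yr.
C = 79900/5.419e+08 = 0.0001474 kg/m³ = 0.1474 mg/L.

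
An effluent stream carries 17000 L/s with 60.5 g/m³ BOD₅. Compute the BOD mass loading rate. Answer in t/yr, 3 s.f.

32500 t/yr

17000 L/s = 17 m³/s.
Mass flux = Q·C = 17 m³/s × 60.5 g/m³ = 1028 g/s.
= 1028 g/s × 31.56 = 3.246e+04 t/yr.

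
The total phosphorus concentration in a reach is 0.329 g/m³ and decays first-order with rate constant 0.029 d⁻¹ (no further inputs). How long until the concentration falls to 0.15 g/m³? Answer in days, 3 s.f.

t = ln(C₀/C)/k = ln(0.329/0.15)/0.029 = 0.7854/0.029 = 27.08 d.

27.1 d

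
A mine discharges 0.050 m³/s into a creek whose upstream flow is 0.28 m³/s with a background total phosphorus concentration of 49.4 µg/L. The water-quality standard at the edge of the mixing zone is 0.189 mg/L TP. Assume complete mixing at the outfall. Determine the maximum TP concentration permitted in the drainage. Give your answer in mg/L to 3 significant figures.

49.4 µg/L = 0.0494 mg/L.
Mass balance: 0.189·0.33 = 0.05·Cₑ + 0.28·0.0494.
Cₑ = (0.06237 − 0.01383) / 0.05 = 0.9708 mg/L.

0.971 mg/L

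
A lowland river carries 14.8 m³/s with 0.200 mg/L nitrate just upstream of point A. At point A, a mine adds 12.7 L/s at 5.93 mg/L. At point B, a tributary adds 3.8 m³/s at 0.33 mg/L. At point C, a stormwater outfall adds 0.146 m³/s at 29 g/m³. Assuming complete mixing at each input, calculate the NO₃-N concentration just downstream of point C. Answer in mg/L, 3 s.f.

12.7 L/s = 0.0127 m³/s.
After input A: C = (14.8·0.2 + 0.0127·5.93) / 14.81 = 0.2049 mg/L.
After input B: C = (14.81·0.2049 + 3.8·0.33) / 18.61 = 0.2305 mg/L.
After input C: C = (18.61·0.2305 + 0.146·29) / 18.76 = 0.4544 mg/L.

0.454 mg/L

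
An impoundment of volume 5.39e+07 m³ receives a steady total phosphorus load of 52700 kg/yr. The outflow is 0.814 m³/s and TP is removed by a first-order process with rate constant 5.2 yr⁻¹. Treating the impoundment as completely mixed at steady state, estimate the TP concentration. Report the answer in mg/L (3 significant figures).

Outflow Q = 0.814 m³/s × 3.156e+07 s/yr = 2.569e+07 m³/yr.
Steady-state CSTR mass balance: W = Q·C + k·V·C, so C = W/(Q + kV).
Q + kV = 2.569e+07 + 5.2·5.39e+07 = 3.06e+08 m³/yr.
C = 52700/3.06e+08 = 0.0001722 kg/m³ = 0.1722 mg/L.

0.172 mg/L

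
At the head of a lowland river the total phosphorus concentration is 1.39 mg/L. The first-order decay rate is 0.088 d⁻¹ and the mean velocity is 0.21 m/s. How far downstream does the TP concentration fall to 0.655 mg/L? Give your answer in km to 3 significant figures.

From C = C₀·e^(−kt), t = ln(C₀/C)/k = ln(1.39/0.655)/0.088 = 0.7524/0.088 = 8.55 d.
Distance = v·t = 0.21 m/s × 7.387e+05 s = 1.551e+05 m = 155.1 km.

155 km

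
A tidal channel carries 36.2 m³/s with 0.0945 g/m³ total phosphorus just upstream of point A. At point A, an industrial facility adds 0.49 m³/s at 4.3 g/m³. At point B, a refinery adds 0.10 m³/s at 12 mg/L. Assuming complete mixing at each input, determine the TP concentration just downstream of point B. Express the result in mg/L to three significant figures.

0.183 mg/L

After input A: C = (36.2·0.0945 + 0.49·4.3) / 36.69 = 0.1507 mg/L.
After input B: C = (36.69·0.1507 + 0.1·12) / 36.79 = 0.1829 mg/L.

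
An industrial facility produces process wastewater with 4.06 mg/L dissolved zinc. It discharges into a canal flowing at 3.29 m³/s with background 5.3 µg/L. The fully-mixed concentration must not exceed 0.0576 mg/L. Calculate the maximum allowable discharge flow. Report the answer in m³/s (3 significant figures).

5.3 µg/L = 0.0053 mg/L.
Mass balance at complete mixing: C_std·(Q_w + Q_r) = Q_w·C_e + Q_r·C_b.
Rearranging, Q_w = Q_r·(C_std − C_b)/(C_e − C_std) = 3.29·(0.0576 − 0.0053) / (4.06 − 0.0576) = 0.04299 m³/s.

0.0430 m³/s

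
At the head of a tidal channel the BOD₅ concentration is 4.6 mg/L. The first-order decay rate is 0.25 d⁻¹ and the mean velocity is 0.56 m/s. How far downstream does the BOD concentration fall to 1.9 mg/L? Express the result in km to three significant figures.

From C = C₀·e^(−kt), t = ln(C₀/C)/k = ln(4.6/1.9)/0.25 = 0.8842/0.25 = 3.537 d.
Distance = v·t = 0.56 m/s × 3.056e+05 s = 1.711e+05 m = 171.1 km.

171 km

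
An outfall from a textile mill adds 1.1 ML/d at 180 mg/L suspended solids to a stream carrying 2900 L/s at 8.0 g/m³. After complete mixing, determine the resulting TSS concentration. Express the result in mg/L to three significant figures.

1.1 ML/d = 0.01273 m³/s.
2900 L/s = 2.9 m³/s.
Conservation of mass across the mixing zone: C = (0.01273·180 + 2.9·8) / (0.01273 + 2.9) = 25.49/2.913 = 8.752 mg/L.

8.75 mg/L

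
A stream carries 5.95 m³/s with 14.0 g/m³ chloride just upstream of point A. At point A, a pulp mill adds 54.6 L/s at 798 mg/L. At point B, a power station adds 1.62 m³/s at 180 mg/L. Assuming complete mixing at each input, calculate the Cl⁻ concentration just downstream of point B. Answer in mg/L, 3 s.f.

54.6 L/s = 0.0546 m³/s.
After input A: C = (5.95·14 + 0.0546·798) / 6.005 = 21.13 mg/L.
After input B: C = (6.005·21.13 + 1.62·180) / 7.625 = 54.88 mg/L.

54.9 mg/L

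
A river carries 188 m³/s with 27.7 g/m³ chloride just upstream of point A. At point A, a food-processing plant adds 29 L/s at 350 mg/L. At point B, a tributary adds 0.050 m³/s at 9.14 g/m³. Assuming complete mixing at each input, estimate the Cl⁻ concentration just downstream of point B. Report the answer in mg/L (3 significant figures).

29 L/s = 0.029 m³/s.
After input A: C = (188·27.7 + 0.029·350) / 188 = 27.75 mg/L.
After input B: C = (188·27.75 + 0.05·9.14) / 188.1 = 27.74 mg/L.

27.7 mg/L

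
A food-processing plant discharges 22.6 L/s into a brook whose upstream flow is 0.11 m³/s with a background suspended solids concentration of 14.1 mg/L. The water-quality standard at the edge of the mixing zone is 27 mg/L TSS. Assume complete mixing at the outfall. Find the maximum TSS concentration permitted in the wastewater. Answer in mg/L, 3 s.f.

22.6 L/s = 0.0226 m³/s.
Mass balance: 27·0.1326 = 0.0226·Cₑ + 0.11·14.1.
Cₑ = (3.58 − 1.551) / 0.0226 = 89.79 mg/L.

89.8 mg/L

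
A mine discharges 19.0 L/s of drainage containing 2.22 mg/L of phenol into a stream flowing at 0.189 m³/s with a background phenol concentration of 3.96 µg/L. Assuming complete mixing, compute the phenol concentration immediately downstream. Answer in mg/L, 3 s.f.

0.206 mg/L

19.0 L/s = 0.019 m³/s.
3.96 µg/L = 0.00396 mg/L.
Flow-weighted mixing gives C = (0.019·2.22 + 0.189·0.00396) / (0.019 + 0.189) = 0.04293/0.208 = 0.2064 mg/L.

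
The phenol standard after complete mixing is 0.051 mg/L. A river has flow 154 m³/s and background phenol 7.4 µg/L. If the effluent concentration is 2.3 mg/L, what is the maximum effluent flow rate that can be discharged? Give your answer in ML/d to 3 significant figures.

258 ML/d

7.4 µg/L = 0.0074 mg/L.
Mass balance at complete mixing: C_std·(Q_w + Q_r) = Q_w·C_e + Q_r·C_b.
Rearranging, Q_w = Q_r·(C_std − C_b)/(C_e − C_std) = 154·(0.051 − 0.0074) / (2.3 − 0.051) = 2.986 m³/s.
= 257.9 ML/d.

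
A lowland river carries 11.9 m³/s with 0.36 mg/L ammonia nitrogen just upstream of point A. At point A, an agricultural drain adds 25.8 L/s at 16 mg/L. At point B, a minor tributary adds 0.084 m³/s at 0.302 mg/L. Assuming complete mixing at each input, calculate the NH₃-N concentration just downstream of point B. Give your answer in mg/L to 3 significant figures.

25.8 L/s = 0.0258 m³/s.
After input A: C = (11.9·0.36 + 0.0258·16) / 11.93 = 0.3938 mg/L.
After input B: C = (11.93·0.3938 + 0.084·0.302) / 12.01 = 0.3932 mg/L.

0.393 mg/L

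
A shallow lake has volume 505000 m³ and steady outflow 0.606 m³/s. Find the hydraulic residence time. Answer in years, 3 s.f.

Q = 0.606 m³/s × 3.156e+07 s/yr = 1.912e+07 m³/yr.
Hydraulic residence time τ = V/Q = 505000/1.912e+07 = 0.02641 yr.

0.0264 yr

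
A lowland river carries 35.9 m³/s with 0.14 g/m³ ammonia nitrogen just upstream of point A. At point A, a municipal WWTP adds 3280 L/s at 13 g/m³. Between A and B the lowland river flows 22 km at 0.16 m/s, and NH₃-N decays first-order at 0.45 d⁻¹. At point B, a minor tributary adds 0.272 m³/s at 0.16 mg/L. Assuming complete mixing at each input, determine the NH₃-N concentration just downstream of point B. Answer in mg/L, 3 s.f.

3280 L/s = 3.28 m³/s.
After input A: C = (35.9·0.14 + 3.28·13) / 39.18 = 1.217 mg/L.
Over the 22 km reach to input B (t = 1.375e+05 s = 1.591 d), decay gives C = 1.217·exp(−0.45·1.591) = 0.5945 mg/L.
After input B: C = (39.18·0.5945 + 0.272·0.16) / 39.45 = 0.5915 mg/L.

0.591 mg/L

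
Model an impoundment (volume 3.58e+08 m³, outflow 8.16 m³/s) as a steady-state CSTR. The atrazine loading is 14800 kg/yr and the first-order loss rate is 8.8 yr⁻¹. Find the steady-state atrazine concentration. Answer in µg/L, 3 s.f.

Outflow Q = 8.16 m³/s × 3.156e+07 s/yr = 2.575e+08 m³/yr.
Steady-state CSTR mass balance: W = Q·C + k·V·C, so C = W/(Q + kV).
Q + kV = 2.575e+08 + 8.8·3.58e+08 = 3.408e+09 m³/yr.
C = 14800/3.408e+09 = 4.343e-06 kg/m³ = 0.004343 mg/L = 4.343 µg/L.

4.34 µg/L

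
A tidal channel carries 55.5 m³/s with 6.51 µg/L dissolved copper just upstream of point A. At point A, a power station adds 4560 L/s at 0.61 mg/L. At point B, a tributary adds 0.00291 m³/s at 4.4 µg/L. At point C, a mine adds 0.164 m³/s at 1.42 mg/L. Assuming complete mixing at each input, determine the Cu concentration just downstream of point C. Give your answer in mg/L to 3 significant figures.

0.0561 mg/L

6.51 µg/L = 0.00651 mg/L.
4560 L/s = 4.56 m³/s.
After input A: C = (55.5·0.00651 + 4.56·0.61) / 60.06 = 0.05233 mg/L.
4.4 µg/L = 0.0044 mg/L.
After input B: C = (60.06·0.05233 + 0.00291·0.0044) / 60.06 = 0.05233 mg/L.
After input C: C = (60.06·0.05233 + 0.164·1.42) / 60.23 = 0.05605 mg/L.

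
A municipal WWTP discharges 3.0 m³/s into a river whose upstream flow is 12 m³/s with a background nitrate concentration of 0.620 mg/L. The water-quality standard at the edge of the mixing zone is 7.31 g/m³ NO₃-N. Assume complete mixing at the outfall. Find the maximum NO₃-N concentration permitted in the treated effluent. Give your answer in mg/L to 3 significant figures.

Mass balance: 7.31·15 = 3·Cₑ + 12·0.62.
Cₑ = (109.6 − 7.44) / 3 = 34.07 mg/L.

34.1 mg/L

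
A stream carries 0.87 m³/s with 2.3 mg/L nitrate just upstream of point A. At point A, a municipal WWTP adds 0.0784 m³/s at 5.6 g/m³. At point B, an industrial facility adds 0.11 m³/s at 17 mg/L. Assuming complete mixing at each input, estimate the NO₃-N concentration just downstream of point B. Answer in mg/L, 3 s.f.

4.07 mg/L

After input A: C = (0.87·2.3 + 0.0784·5.6) / 0.9484 = 2.573 mg/L.
After input B: C = (0.9484·2.573 + 0.11·17) / 1.058 = 4.072 mg/L.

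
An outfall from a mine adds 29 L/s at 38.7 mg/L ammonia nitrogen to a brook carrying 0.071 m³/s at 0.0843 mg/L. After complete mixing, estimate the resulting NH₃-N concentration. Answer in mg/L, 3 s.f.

29 L/s = 0.029 m³/s.
Flow-weighted mixing gives C = (0.029·38.7 + 0.071·0.0843) / (0.029 + 0.071) = 1.128/0.1 = 11.28 mg/L.

11.3 mg/L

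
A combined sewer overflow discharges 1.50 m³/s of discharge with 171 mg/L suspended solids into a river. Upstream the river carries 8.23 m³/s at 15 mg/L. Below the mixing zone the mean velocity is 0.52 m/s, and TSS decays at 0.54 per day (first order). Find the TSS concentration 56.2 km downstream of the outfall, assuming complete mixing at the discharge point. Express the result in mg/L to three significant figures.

19.9 mg/L

After complete mixing, C₀ = (1.5·171 + 8.23·15) / 9.73 = 39.05 mg/L.
Travel time t = 5.62e+04 m / 0.52 m/s = 1.081e+05 s = 1.251 d.
C = 39.05·exp(−0.54·1.251) = 39.05·0.5089 = 19.87 mg/L.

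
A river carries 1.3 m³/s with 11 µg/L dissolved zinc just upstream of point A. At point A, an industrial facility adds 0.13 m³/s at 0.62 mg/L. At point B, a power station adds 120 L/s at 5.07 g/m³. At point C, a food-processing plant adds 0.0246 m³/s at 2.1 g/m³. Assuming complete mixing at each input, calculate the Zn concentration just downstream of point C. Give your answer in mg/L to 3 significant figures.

0.479 mg/L

11 µg/L = 0.011 mg/L.
After input A: C = (1.3·0.011 + 0.13·0.62) / 1.43 = 0.06636 mg/L.
120 L/s = 0.12 m³/s.
After input B: C = (1.43·0.06636 + 0.12·5.07) / 1.55 = 0.4537 mg/L.
After input C: C = (1.55·0.4537 + 0.0246·2.1) / 1.575 = 0.4795 mg/L.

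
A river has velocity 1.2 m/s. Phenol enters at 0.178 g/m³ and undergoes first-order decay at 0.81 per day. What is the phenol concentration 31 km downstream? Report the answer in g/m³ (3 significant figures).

Travel time t = 31 km / 1.2 m/s = 3.1e+04/1.2 = 2.583e+04 s = 0.299 d.
First-order decay: C = 0.178·exp(−0.81·0.299) = 0.178·0.7849 = 0.1397 g/m³.

0.140 g/m³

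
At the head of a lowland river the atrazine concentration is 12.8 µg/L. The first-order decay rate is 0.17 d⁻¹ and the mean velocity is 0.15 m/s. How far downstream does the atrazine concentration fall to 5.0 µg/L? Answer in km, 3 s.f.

71.7 km

From C = C₀·e^(−kt), t = ln(C₀/C)/k = ln(12.8/5.0)/0.17 = 0.94/0.17 = 5.529 d.
Distance = v·t = 0.15 m/s × 4.777e+05 s = 7.166e+04 m = 71.66 km.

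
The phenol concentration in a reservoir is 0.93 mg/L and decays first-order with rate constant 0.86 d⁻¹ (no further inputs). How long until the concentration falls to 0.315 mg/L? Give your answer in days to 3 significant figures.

t = ln(C₀/C)/k = ln(0.93/0.315)/0.86 = 1.083/0.86 = 1.259 d.

1.26 d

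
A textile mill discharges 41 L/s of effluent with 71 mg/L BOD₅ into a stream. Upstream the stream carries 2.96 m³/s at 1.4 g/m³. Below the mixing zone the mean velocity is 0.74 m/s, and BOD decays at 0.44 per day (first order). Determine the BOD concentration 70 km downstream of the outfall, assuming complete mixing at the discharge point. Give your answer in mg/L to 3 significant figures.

41 L/s = 0.041 m³/s.
After complete mixing, C₀ = (0.041·71 + 2.96·1.4) / 3.001 = 2.351 mg/L.
Travel time t = 7e+04 m / 0.74 m/s = 9.459e+04 s = 1.095 d.
C = 2.351·exp(−0.44·1.095) = 2.351·0.6177 = 1.452 mg/L.

1.45 mg/L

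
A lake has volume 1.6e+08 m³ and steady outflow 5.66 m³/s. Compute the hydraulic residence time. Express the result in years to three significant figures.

Q = 5.66 m³/s × 3.156e+07 s/yr = 1.786e+08 m³/yr.
Hydraulic residence time τ = V/Q = 1.6e+08/1.786e+08 = 0.8958 yr.

0.896 yr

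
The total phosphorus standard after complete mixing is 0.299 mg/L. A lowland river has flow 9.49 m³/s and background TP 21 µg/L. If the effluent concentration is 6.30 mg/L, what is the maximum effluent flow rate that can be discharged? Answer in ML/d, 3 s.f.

21 µg/L = 0.021 mg/L.
Mass balance at complete mixing: C_std·(Q_w + Q_r) = Q_w·C_e + Q_r·C_b.
Rearranging, Q_w = Q_r·(C_std − C_b)/(C_e − C_std) = 9.49·(0.299 − 0.021) / (6.3 − 0.299) = 0.4396 m³/s.
= 37.98 ML/d.

38.0 ML/d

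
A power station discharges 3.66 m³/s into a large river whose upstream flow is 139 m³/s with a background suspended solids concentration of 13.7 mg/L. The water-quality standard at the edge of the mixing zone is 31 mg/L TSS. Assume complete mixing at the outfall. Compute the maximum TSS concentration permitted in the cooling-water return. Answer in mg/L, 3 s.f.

Mass balance: 31·142.7 = 3.66·Cₑ + 139·13.7.
Cₑ = (4422 − 1904) / 3.66 = 688 mg/L.

688 mg/L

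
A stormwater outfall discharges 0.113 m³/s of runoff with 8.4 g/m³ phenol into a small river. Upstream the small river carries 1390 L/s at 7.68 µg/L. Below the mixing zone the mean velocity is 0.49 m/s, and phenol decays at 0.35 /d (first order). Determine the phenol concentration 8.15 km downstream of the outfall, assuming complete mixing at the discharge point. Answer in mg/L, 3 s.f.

0.597 mg/L

1390 L/s = 1.39 m³/s.
7.68 µg/L = 0.00768 mg/L.
After complete mixing, C₀ = (0.113·8.4 + 1.39·0.00768) / 1.503 = 0.6386 mg/L.
Travel time t = 8150 m / 0.49 m/s = 1.663e+04 s = 0.1925 d.
C = 0.6386·exp(−0.35·0.1925) = 0.6386·0.9348 = 0.597 mg/L.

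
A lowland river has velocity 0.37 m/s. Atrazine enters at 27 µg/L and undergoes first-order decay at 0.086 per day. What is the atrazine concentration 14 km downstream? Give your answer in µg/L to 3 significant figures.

Travel time t = 14 km / 0.37 m/s = 1.4e+04/0.37 = 3.784e+04 s = 0.4379 d.
First-order decay: C = 27·exp(−0.086·0.4379) = 27·0.963 = 26 µg/L.

26.0 µg/L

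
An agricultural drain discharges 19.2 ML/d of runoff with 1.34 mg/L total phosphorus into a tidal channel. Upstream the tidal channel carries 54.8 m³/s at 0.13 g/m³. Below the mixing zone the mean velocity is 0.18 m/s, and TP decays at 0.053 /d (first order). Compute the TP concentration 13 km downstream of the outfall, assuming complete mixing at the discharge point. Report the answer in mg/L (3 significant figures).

19.2 ML/d = 0.2222 m³/s.
After complete mixing, C₀ = (0.2222·1.34 + 54.8·0.13) / 55.02 = 0.1349 mg/L.
Travel time t = 1.3e+04 m / 0.18 m/s = 7.222e+04 s = 0.8359 d.
C = 0.1349·exp(−0.053·0.8359) = 0.1349·0.9567 = 0.129 mg/L.

0.129 mg/L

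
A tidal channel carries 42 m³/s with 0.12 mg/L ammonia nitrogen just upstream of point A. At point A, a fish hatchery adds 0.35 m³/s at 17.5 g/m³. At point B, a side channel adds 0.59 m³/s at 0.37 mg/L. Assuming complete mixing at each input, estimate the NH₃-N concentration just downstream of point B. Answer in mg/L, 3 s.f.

After input A: C = (42·0.12 + 0.35·17.5) / 42.35 = 0.2636 mg/L.
After input B: C = (42.35·0.2636 + 0.59·0.37) / 42.94 = 0.2651 mg/L.

0.265 mg/L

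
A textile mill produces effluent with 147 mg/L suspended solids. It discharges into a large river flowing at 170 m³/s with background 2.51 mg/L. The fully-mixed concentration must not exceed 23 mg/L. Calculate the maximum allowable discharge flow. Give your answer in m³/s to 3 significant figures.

Mass balance at complete mixing: C_std·(Q_w + Q_r) = Q_w·C_e + Q_r·C_b.
Rearranging, Q_w = Q_r·(C_std − C_b)/(C_e − C_std) = 170·(23 − 2.51) / (147 − 23) = 28.09 m³/s.

28.1 m³/s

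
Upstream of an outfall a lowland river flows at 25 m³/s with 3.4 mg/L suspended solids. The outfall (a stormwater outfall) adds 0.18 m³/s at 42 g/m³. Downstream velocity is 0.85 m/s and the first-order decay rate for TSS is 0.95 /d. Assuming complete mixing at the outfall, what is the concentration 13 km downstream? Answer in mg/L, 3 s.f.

After complete mixing, C₀ = (0.18·42 + 25·3.4) / 25.18 = 3.676 mg/L.
Travel time t = 1.3e+04 m / 0.85 m/s = 1.529e+04 s = 0.177 d.
C = 3.676·exp(−0.95·0.177) = 3.676·0.8452 = 3.107 mg/L.

3.11 mg/L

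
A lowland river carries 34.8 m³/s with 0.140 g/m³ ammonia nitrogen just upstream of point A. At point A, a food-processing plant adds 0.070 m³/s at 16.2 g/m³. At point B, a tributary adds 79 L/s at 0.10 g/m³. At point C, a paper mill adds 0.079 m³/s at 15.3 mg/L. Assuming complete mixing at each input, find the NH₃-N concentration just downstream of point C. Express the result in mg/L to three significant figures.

After input A: C = (34.8·0.14 + 0.07·16.2) / 34.87 = 0.1722 mg/L.
79 L/s = 0.079 m³/s.
After input B: C = (34.87·0.1722 + 0.079·0.1) / 34.95 = 0.1721 mg/L.
After input C: C = (34.95·0.1721 + 0.079·15.3) / 35.03 = 0.2062 mg/L.

0.206 mg/L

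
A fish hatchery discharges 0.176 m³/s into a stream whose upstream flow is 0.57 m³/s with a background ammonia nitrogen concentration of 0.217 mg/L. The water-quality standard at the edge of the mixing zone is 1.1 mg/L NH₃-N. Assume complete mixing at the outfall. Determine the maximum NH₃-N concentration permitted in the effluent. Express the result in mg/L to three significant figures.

Mass balance: 1.1·0.746 = 0.176·Cₑ + 0.57·0.217.
Cₑ = (0.8206 − 0.1237) / 0.176 = 3.96 mg/L.

3.96 mg/L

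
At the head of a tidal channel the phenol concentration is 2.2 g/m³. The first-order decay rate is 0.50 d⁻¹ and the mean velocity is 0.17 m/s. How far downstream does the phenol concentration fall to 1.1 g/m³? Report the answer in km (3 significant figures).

From C = C₀·e^(−kt), t = ln(C₀/C)/k = ln(2.2/1.1)/0.50 = 0.6931/0.50 = 1.386 d.
Distance = v·t = 0.17 m/s × 1.198e+05 s = 2.036e+04 m = 20.36 km.

20.4 km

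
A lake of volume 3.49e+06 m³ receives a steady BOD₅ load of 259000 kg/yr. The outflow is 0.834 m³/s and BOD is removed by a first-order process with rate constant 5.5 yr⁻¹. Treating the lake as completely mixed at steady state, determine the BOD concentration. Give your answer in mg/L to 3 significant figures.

Outflow Q = 0.834 m³/s × 3.156e+07 s/yr = 2.632e+07 m³/yr.
Steady-state CSTR mass balance: W = Q·C + k·V·C, so C = W/(Q + kV).
Q + kV = 2.632e+07 + 5.5·3.49e+06 = 4.551e+07 m³/yr.
C = 259000/4.551e+07 = 0.005691 kg/m³ = 5.691 mg/L.

5.69 mg/L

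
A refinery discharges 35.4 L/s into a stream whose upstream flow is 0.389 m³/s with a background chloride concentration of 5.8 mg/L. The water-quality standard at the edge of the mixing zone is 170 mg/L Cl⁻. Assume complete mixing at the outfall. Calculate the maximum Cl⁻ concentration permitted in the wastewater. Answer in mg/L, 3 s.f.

35.4 L/s = 0.0354 m³/s.
Mass balance: 170·0.4244 = 0.0354·Cₑ + 0.389·5.8.
Cₑ = (72.15 − 2.256) / 0.0354 = 1974 mg/L.

1970 mg/L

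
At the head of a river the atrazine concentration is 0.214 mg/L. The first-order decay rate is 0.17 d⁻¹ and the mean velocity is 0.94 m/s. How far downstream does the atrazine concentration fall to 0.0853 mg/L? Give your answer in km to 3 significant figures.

From C = C₀·e^(−kt), t = ln(C₀/C)/k = ln(0.214/0.0853)/0.17 = 0.9198/0.17 = 5.411 d.
Distance = v·t = 0.94 m/s × 4.675e+05 s = 4.394e+05 m = 439.4 km.

439 km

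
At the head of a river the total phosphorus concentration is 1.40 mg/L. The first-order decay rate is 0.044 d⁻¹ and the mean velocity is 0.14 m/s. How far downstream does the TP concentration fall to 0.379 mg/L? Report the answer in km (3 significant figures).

From C = C₀·e^(−kt), t = ln(C₀/C)/k = ln(1.40/0.379)/0.044 = 1.307/0.044 = 29.7 d.
Distance = v·t = 0.14 m/s × 2.566e+06 s = 3.592e+05 m = 359.2 km.

359 km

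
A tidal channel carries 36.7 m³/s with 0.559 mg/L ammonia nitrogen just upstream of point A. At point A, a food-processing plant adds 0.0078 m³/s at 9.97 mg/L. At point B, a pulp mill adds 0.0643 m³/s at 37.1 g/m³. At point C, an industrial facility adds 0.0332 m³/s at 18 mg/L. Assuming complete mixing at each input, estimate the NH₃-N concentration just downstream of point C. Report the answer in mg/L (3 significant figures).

0.641 mg/L

After input A: C = (36.7·0.559 + 0.0078·9.97) / 36.71 = 0.561 mg/L.
After input B: C = (36.71·0.561 + 0.0643·37.1) / 36.77 = 0.6249 mg/L.
After input C: C = (36.77·0.6249 + 0.0332·18) / 36.81 = 0.6406 mg/L.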